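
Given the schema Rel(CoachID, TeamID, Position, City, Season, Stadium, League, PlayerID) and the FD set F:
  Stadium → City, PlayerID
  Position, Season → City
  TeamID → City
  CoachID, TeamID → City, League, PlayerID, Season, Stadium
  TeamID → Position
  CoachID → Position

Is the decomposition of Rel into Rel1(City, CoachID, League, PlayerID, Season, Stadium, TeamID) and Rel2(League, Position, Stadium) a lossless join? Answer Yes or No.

No

The shared attributes are {League, Stadium} and {League, Stadium}⁺ = {City, League, PlayerID, Stadium}.
The closure covers neither Rel1 nor Rel2 entirely; the join is not lossless.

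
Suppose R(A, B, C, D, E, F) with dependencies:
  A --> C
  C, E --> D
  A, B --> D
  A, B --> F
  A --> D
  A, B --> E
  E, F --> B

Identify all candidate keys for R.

Attributes never on any right-hand side: {A} — every candidate key must contain it.
Closure of {A, B} is {A, B, C, D, E, F}, the whole schema; {A, B} is a candidate key.
Closure of {A, E, F} is {A, B, C, D, E, F}, the whole schema; {A, E, F} is a candidate key.
These are minimal and exhaustive — every other superkey contains one of them.

{A, B}, {A, E, F}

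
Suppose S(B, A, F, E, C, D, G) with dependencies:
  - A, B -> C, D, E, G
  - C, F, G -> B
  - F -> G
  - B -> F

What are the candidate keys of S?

Attributes never on any right-hand side: {A} — every candidate key must contain it.
{A, B}⁺ = {A, B, C, D, E, F, G} — all of the relation — so {A, B} is a candidate key.
{A, C, F}⁺ = {A, B, C, D, E, F, G} — all of the relation — so {A, C, F} is a candidate key.
Any other superkey properly contains one of these, so there are no further candidate keys.

{A, B}, {A, C, F}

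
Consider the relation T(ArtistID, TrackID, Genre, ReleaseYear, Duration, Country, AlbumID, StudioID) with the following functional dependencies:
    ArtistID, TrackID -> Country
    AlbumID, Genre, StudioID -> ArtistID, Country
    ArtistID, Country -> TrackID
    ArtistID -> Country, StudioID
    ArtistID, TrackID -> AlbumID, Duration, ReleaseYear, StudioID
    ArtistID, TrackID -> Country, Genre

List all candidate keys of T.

{ArtistID}⁺ = {AlbumID, ArtistID, Country, Duration, Genre, ReleaseYear, StudioID, TrackID}, which is every attribute, so {ArtistID} is a candidate key.
{AlbumID, Genre, StudioID}⁺ = {AlbumID, ArtistID, Country, Duration, Genre, ReleaseYear, StudioID, TrackID}, which is every attribute, so {AlbumID, Genre, StudioID} is a candidate key.
No proper subset of any of these is a key, and no other minimal superkey exists.

{AlbumID, Genre, StudioID}, {ArtistID}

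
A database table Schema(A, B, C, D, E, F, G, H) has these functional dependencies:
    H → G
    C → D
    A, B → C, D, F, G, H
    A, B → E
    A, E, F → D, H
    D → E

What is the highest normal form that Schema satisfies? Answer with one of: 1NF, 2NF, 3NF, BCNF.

2NF

Candidate key: {A, B}. Prime attributes: {A, B}.
H → G: {H}⁺ = {G, H}, which is not all of the attributes, so the left side is not a superkey — BCNF is violated.
H → G determines the non-prime attribute {G} from a non-superkey — 3NF is violated.
No proper subset of a key has a non-prime attribute in its closure, so there is no partial dependency; 2NF holds.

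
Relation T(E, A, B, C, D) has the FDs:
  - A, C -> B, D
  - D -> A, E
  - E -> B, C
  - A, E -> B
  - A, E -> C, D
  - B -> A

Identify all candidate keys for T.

{D} is a candidate key since {D}⁺ = {A, B, C, D, E} covers every attribute.
{E} is a candidate key since {E}⁺ = {A, B, C, D, E} covers every attribute.
{A, C} is a candidate key since {A, C}⁺ = {A, B, C, D, E} covers every attribute.
{B, C} is a candidate key since {B, C}⁺ = {A, B, C, D, E} covers every attribute.
Any other superkey properly contains one of these, so there are no further candidate keys.

{A, C}, {B, C}, {D}, {E}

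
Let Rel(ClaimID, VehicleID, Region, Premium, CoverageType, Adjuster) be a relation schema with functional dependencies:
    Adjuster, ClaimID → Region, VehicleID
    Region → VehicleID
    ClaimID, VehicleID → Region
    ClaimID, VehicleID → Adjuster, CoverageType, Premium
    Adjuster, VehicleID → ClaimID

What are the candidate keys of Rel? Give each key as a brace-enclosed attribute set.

Closure of {Adjuster, ClaimID} is {Adjuster, ClaimID, CoverageType, Premium, Region, VehicleID}, the whole schema; {Adjuster, ClaimID} is a candidate key.
Closure of {Adjuster, Region} is {Adjuster, ClaimID, CoverageType, Premium, Region, VehicleID}, the whole schema; {Adjuster, Region} is a candidate key.
Closure of {Adjuster, VehicleID} is {Adjuster, ClaimID, CoverageType, Premium, Region, VehicleID}, the whole schema; {Adjuster, VehicleID} is a candidate key.
Closure of {ClaimID, Region} is {Adjuster, ClaimID, CoverageType, Premium, Region, VehicleID}, the whole schema; {ClaimID, Region} is a candidate key.
Closure of {ClaimID, VehicleID} is {Adjuster, ClaimID, CoverageType, Premium, Region, VehicleID}, the whole schema; {ClaimID, VehicleID} is a candidate key.
These are minimal and exhaustive — every other superkey contains one of them.

{Adjuster, ClaimID}, {Adjuster, Region}, {Adjuster, VehicleID}, {ClaimID, Region}, {ClaimID, VehicleID}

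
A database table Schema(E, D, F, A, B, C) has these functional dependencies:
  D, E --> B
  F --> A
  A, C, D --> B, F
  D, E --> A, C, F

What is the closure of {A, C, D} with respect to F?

Start with {A, C, D}.
A, C, D --> B, F applies; add {B, F} → now {A, B, C, D, F}.
No further FD applies.

{A, B, C, D, F}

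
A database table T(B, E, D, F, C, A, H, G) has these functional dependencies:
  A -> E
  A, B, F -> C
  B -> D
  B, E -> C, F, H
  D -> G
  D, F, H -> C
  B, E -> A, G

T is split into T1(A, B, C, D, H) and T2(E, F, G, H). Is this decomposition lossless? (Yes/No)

No

Common attributes: {H}; their closure is {H}.
Neither T1 nor T2 is contained in that closure, so the decomposition is lossy.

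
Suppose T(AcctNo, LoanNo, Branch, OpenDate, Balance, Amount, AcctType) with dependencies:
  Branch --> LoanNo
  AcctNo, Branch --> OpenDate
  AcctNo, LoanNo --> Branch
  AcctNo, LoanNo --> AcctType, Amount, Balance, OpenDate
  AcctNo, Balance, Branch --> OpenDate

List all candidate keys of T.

{AcctNo, Branch}, {AcctNo, LoanNo}

Attributes never on any right-hand side: {AcctNo} — every candidate key must contain it.
Closure of {AcctNo, Branch} is {AcctNo, AcctType, Amount, Balance, Branch, LoanNo, OpenDate}, the whole schema; {AcctNo, Branch} is a candidate key.
Closure of {AcctNo, LoanNo} is {AcctNo, AcctType, Amount, Balance, Branch, LoanNo, OpenDate}, the whole schema; {AcctNo, LoanNo} is a candidate key.
These are minimal and exhaustive — every other superkey contains one of them.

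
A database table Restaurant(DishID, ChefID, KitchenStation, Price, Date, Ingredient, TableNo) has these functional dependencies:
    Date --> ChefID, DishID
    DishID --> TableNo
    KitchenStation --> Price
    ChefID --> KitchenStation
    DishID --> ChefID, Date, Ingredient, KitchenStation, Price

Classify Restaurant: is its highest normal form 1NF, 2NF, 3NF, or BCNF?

2NF

Candidate keys: {Date}, {DishID}. Prime attributes: {Date, DishID}.
KitchenStation --> Price breaks BCNF: {KitchenStation}⁺ = {KitchenStation, Price}, so {KitchenStation} is not a superkey.
KitchenStation --> Price determines the non-prime attribute {Price} from a non-superkey — 3NF is violated.
Every candidate key is a single attribute, so no partial dependency is possible; 2NF holds.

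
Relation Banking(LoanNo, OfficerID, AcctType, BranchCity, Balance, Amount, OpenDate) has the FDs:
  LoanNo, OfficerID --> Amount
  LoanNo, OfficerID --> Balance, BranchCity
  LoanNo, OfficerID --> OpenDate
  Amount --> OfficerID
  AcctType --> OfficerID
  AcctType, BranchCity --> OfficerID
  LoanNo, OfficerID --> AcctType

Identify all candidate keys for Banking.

Attributes never on any right-hand side: {LoanNo} — every candidate key must contain it.
{AcctType, LoanNo}⁺ = {AcctType, Amount, Balance, BranchCity, LoanNo, OfficerID, OpenDate} — all of the relation — so {AcctType, LoanNo} is a candidate key.
{Amount, LoanNo}⁺ = {AcctType, Amount, Balance, BranchCity, LoanNo, OfficerID, OpenDate} — all of the relation — so {Amount, LoanNo} is a candidate key.
{LoanNo, OfficerID}⁺ = {AcctType, Amount, Balance, BranchCity, LoanNo, OfficerID, OpenDate} — all of the relation — so {LoanNo, OfficerID} is a candidate key.
Any other superkey properly contains one of these, so there are no further candidate keys.

{AcctType, LoanNo}, {Amount, LoanNo}, {LoanNo, OfficerID}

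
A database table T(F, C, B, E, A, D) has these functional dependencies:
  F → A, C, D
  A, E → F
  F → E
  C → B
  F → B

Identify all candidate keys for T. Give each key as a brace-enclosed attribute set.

{A, E}, {F}

{F}⁺ = {A, B, C, D, E, F} — all of the relation — so {F} is a candidate key.
{A, E}⁺ = {A, B, C, D, E, F} — all of the relation — so {A, E} is a candidate key.
No proper subset of any of these is a key, and no other minimal superkey exists.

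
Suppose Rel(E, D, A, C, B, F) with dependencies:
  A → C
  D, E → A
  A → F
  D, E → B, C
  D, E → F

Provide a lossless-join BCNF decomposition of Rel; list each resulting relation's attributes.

Candidate key of the original relation: {D, E}.
In {A, B, C, D, E, F}, {A} is not a superkey ({A}⁺ restricted to this set is {A, C, F}), so split on A → C, F into {A, C, F} and {A, B, D, E}.
{A, C, F} is in BCNF.
{A, B, D, E} is in BCNF.

{A, B, D, E}; {A, C, F}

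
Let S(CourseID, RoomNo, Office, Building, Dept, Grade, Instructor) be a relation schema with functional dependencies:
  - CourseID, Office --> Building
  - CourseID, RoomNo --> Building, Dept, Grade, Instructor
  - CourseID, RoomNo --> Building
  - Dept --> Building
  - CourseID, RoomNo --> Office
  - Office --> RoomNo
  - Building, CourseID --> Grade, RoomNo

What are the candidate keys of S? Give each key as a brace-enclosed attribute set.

{Building, CourseID}, {CourseID, Dept}, {CourseID, Office}, {CourseID, RoomNo}

{CourseID} never appears on the right of any FD, so every key must include it.
Closure of {Building, CourseID} is {Building, CourseID, Dept, Grade, Instructor, Office, RoomNo}, the whole schema; {Building, CourseID} is a candidate key.
Closure of {CourseID, Dept} is {Building, CourseID, Dept, Grade, Instructor, Office, RoomNo}, the whole schema; {CourseID, Dept} is a candidate key.
Closure of {CourseID, Office} is {Building, CourseID, Dept, Grade, Instructor, Office, RoomNo}, the whole schema; {CourseID, Office} is a candidate key.
Closure of {CourseID, RoomNo} is {Building, CourseID, Dept, Grade, Instructor, Office, RoomNo}, the whole schema; {CourseID, RoomNo} is a candidate key.
No proper subset of any of these is a key, and no other minimal superkey exists.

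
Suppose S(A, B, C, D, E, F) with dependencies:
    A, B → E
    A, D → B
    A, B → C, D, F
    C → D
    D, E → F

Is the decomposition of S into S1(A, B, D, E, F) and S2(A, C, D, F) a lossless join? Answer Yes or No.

Yes

S1 ∩ S2 = {A, D, F}; its closure under F is {A, B, C, D, E, F}.
S1 is contained in that closure, so S1 ∩ S2 → S1 holds and the join is lossless.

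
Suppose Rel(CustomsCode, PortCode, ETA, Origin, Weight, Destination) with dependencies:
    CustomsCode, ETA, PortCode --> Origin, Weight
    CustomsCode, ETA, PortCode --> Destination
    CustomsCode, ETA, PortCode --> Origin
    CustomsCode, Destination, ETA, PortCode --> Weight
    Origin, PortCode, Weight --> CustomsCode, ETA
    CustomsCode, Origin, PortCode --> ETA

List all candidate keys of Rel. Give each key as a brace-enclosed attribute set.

{CustomsCode, ETA, PortCode}, {CustomsCode, Origin, PortCode}, {Origin, PortCode, Weight}

Attributes never on any right-hand side: {PortCode} — every candidate key must contain it.
{CustomsCode, ETA, PortCode}⁺ = {CustomsCode, Destination, ETA, Origin, PortCode, Weight}, which is every attribute, so {CustomsCode, ETA, PortCode} is a candidate key.
{CustomsCode, Origin, PortCode}⁺ = {CustomsCode, Destination, ETA, Origin, PortCode, Weight}, which is every attribute, so {CustomsCode, Origin, PortCode} is a candidate key.
{Origin, PortCode, Weight}⁺ = {CustomsCode, Destination, ETA, Origin, PortCode, Weight}, which is every attribute, so {Origin, PortCode, Weight} is a candidate key.
No proper subset of any of these is a key, and no other minimal superkey exists.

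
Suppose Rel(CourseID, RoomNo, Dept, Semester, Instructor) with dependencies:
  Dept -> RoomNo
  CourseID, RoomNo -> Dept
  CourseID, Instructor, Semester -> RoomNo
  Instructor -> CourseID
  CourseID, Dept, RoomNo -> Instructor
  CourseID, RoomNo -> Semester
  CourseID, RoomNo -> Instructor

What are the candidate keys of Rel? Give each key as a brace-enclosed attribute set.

{CourseID, Dept}, {CourseID, RoomNo}, {Dept, Instructor}, {Instructor, RoomNo}, {Instructor, Semester}

{CourseID, Dept} is a candidate key since {CourseID, Dept}⁺ = {CourseID, Dept, Instructor, RoomNo, Semester} covers every attribute.
{CourseID, RoomNo} is a candidate key since {CourseID, RoomNo}⁺ = {CourseID, Dept, Instructor, RoomNo, Semester} covers every attribute.
{Dept, Instructor} is a candidate key since {Dept, Instructor}⁺ = {CourseID, Dept, Instructor, RoomNo, Semester} covers every attribute.
{Instructor, RoomNo} is a candidate key since {Instructor, RoomNo}⁺ = {CourseID, Dept, Instructor, RoomNo, Semester} covers every attribute.
{Instructor, Semester} is a candidate key since {Instructor, Semester}⁺ = {CourseID, Dept, Instructor, RoomNo, Semester} covers every attribute.
No proper subset of any of these is a key, and no other minimal superkey exists.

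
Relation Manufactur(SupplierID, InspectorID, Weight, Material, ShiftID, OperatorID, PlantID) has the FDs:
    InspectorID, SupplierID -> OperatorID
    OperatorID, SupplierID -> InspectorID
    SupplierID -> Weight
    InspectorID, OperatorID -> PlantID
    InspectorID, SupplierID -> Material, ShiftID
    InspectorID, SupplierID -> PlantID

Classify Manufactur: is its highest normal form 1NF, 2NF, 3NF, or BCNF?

1NF

Candidate keys: {InspectorID, SupplierID}, {OperatorID, SupplierID}. Prime attributes: {InspectorID, OperatorID, SupplierID}.
SupplierID -> Weight breaks BCNF: {SupplierID}⁺ = {SupplierID, Weight}, so {SupplierID} is not a superkey.
SupplierID -> Weight determines the non-prime attribute {Weight} from a non-superkey — 3NF is violated.
{SupplierID} is a proper subset of the key {InspectorID, SupplierID}, and {SupplierID}⁺ contains the non-prime attribute {Weight} — a partial dependency, so 2NF is violated.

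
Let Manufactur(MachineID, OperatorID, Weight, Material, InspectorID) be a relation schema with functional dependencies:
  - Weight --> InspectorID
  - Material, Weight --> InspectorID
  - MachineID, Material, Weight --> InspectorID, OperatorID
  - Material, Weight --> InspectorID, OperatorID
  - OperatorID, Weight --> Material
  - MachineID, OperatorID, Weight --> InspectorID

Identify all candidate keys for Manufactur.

No FD produces {MachineID, Weight}, so they must be in every candidate key.
{MachineID, Material, Weight} is a candidate key since {MachineID, Material, Weight}⁺ = {InspectorID, MachineID, Material, OperatorID, Weight} covers every attribute.
{MachineID, OperatorID, Weight} is a candidate key since {MachineID, OperatorID, Weight}⁺ = {InspectorID, MachineID, Material, OperatorID, Weight} covers every attribute.
These are minimal and exhaustive — every other superkey contains one of them.

{MachineID, Material, Weight}, {MachineID, OperatorID, Weight}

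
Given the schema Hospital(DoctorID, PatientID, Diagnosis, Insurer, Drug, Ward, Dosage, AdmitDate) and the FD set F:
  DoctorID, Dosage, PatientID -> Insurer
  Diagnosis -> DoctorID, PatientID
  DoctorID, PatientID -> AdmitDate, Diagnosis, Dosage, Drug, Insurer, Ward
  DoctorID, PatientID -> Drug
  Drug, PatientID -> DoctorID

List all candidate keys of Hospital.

{Diagnosis}⁺ = {AdmitDate, Diagnosis, DoctorID, Dosage, Drug, Insurer, PatientID, Ward} — all of the relation — so {Diagnosis} is a candidate key.
{DoctorID, PatientID}⁺ = {AdmitDate, Diagnosis, DoctorID, Dosage, Drug, Insurer, PatientID, Ward} — all of the relation — so {DoctorID, PatientID} is a candidate key.
{Drug, PatientID}⁺ = {AdmitDate, Diagnosis, DoctorID, Dosage, Drug, Insurer, PatientID, Ward} — all of the relation — so {Drug, PatientID} is a candidate key.
Any other superkey properly contains one of these, so there are no further candidate keys.

{Diagnosis}, {DoctorID, PatientID}, {Drug, PatientID}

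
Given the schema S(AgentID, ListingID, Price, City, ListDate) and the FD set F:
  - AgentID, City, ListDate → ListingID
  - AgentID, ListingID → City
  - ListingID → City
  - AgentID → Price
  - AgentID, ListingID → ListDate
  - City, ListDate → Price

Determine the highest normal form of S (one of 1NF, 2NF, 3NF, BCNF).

1NF

Candidate keys: {AgentID, City, ListDate}, {AgentID, ListingID}. Prime attributes: {AgentID, City, ListDate, ListingID}.
For ListingID → City we have {ListingID}⁺ = {City, ListingID}; {ListingID} is not a superkey, so BCNF fails.
Because {Price} is non-prime and the left side of AgentID → Price is not a superkey, the relation is not in 3NF.
The proper key subset {AgentID} of {AgentID, ListingID} determines non-prime {Price}, so the relation is not even in 2NF.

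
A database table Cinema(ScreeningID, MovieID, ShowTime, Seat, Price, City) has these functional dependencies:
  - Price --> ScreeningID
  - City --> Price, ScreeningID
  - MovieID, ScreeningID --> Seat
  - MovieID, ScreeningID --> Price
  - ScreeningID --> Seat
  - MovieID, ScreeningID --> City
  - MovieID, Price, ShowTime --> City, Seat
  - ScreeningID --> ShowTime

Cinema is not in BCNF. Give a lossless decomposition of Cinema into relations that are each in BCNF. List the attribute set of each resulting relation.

Candidate keys of the original relation: {City, MovieID}, {MovieID, Price}, {MovieID, ScreeningID}.
Within {City, MovieID, Price, ScreeningID, Seat, ShowTime}: {Price}⁺ ∩ {City, MovieID, Price, ScreeningID, Seat, ShowTime} = {Price, ScreeningID, Seat, ShowTime}, not the whole set, so Price --> ScreeningID, Seat, ShowTime violates BCNF; decompose into {Price, ScreeningID, Seat, ShowTime} and {City, MovieID, Price}.
Within {Price, ScreeningID, Seat, ShowTime}: {ScreeningID}⁺ ∩ {Price, ScreeningID, Seat, ShowTime} = {ScreeningID, Seat, ShowTime}, not the whole set, so ScreeningID --> Seat, ShowTime violates BCNF; decompose into {ScreeningID, Seat, ShowTime} and {Price, ScreeningID}.
{ScreeningID, Seat, ShowTime} is in BCNF.
{Price, ScreeningID} is in BCNF.
Within {City, MovieID, Price}: {City}⁺ ∩ {City, MovieID, Price} = {City, Price}, not the whole set, so City --> Price violates BCNF; decompose into {City, Price} and {City, MovieID}.
{City, Price} is in BCNF.
{City, MovieID} is in BCNF.

{City, MovieID}; {City, Price}; {Price, ScreeningID}; {ScreeningID, Seat, ShowTime}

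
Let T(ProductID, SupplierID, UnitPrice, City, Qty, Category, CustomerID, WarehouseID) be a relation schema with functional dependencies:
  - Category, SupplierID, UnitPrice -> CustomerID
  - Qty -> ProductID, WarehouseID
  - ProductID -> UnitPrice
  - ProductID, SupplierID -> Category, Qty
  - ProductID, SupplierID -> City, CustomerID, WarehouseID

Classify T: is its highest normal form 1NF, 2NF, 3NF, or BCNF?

1NF

Candidate keys: {ProductID, SupplierID}, {Qty, SupplierID}. Prime attributes: {ProductID, Qty, SupplierID}.
Category, SupplierID, UnitPrice -> CustomerID: {Category, SupplierID, UnitPrice}⁺ = {Category, CustomerID, SupplierID, UnitPrice}, which is not all of the attributes, so the left side is not a superkey — BCNF is violated.
Category, SupplierID, UnitPrice -> CustomerID determines the non-prime attribute {CustomerID} from a non-superkey — 3NF is violated.
{ProductID} is a proper subset of the key {ProductID, SupplierID}, and {ProductID}⁺ contains the non-prime attribute {UnitPrice} — a partial dependency, so 2NF is violated.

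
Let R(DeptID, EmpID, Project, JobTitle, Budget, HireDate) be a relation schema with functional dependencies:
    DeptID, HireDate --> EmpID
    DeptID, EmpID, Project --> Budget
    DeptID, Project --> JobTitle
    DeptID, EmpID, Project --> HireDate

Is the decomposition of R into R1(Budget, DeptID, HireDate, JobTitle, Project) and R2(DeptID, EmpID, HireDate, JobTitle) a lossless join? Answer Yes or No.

R1 ∩ R2 = {DeptID, HireDate, JobTitle}; its closure under F is {DeptID, EmpID, HireDate, JobTitle}.
This includes all of R2, so the common attributes are a superkey of R2 — the join is lossless.

Yes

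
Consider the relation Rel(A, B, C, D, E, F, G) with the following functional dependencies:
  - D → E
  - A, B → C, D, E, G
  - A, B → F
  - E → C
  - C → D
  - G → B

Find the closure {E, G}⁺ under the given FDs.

{B, C, D, E, G}

Start with {E, G}.
E → C applies; add {C} → now {C, E, G}.
C → D applies; add {D} → now {C, D, E, G}.
G → B applies; add {B} → now {B, C, D, E, G}.
No further FD applies.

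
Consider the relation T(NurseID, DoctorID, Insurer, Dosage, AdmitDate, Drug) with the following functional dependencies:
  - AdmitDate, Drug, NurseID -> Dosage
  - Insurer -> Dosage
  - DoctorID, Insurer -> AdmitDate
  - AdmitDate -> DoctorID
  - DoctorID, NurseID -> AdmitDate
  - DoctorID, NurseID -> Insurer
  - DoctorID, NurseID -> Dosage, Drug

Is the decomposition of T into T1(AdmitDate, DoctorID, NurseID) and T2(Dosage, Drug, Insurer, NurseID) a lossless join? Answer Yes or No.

No

T1 ∩ T2 = {NurseID}; its closure under F is {NurseID}.
Neither T1 nor T2 is contained in that closure, so the decomposition is lossy.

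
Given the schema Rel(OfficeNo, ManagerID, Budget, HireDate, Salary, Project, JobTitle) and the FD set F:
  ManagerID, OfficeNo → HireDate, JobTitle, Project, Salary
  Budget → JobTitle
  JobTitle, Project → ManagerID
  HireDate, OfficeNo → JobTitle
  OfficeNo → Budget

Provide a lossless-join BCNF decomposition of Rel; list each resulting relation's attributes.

Candidate keys of the original relation: {ManagerID, OfficeNo}, {OfficeNo, Project}.
In {Budget, HireDate, JobTitle, ManagerID, OfficeNo, Project, Salary}, {Budget} is not a superkey ({Budget}⁺ restricted to this set is {Budget, JobTitle}), so split on Budget → JobTitle into {Budget, JobTitle} and {Budget, HireDate, ManagerID, OfficeNo, Project, Salary}.
{Budget, JobTitle} is in BCNF.
In {Budget, HireDate, ManagerID, OfficeNo, Project, Salary}, {HireDate, OfficeNo} is not a superkey ({HireDate, OfficeNo}⁺ restricted to this set is {Budget, HireDate, OfficeNo}), so split on HireDate, OfficeNo → Budget into {Budget, HireDate, OfficeNo} and {HireDate, ManagerID, OfficeNo, Project, Salary}.
In {Budget, HireDate, OfficeNo}, {OfficeNo} is not a superkey ({OfficeNo}⁺ restricted to this set is {Budget, OfficeNo}), so split on OfficeNo → Budget into {Budget, OfficeNo} and {HireDate, OfficeNo}.
{Budget, OfficeNo} is in BCNF.
{HireDate, OfficeNo} is in BCNF.
{HireDate, ManagerID, OfficeNo, Project, Salary} is in BCNF.

{Budget, JobTitle}; {Budget, OfficeNo}; {HireDate, ManagerID, OfficeNo, Project, Salary}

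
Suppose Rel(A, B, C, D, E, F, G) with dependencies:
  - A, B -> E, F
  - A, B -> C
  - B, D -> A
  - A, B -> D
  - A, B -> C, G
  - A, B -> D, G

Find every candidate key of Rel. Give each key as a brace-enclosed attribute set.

{A, B}, {B, D}

Attributes never on any right-hand side: {B} — every candidate key must contain it.
{A, B}⁺ = {A, B, C, D, E, F, G} — all of the relation — so {A, B} is a candidate key.
{B, D}⁺ = {A, B, C, D, E, F, G} — all of the relation — so {B, D} is a candidate key.
These are minimal and exhaustive — every other superkey contains one of them.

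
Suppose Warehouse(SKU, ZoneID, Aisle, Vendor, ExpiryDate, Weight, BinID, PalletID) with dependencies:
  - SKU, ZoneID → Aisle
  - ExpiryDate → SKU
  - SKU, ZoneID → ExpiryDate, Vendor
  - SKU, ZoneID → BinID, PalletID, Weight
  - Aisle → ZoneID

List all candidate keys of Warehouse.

{Aisle, ExpiryDate}, {Aisle, SKU}, {ExpiryDate, ZoneID}, {SKU, ZoneID}

{Aisle, ExpiryDate}⁺ = {Aisle, BinID, ExpiryDate, PalletID, SKU, Vendor, Weight, ZoneID} — all of the relation — so {Aisle, ExpiryDate} is a candidate key.
{Aisle, SKU}⁺ = {Aisle, BinID, ExpiryDate, PalletID, SKU, Vendor, Weight, ZoneID} — all of the relation — so {Aisle, SKU} is a candidate key.
{ExpiryDate, ZoneID}⁺ = {Aisle, BinID, ExpiryDate, PalletID, SKU, Vendor, Weight, ZoneID} — all of the relation — so {ExpiryDate, ZoneID} is a candidate key.
{SKU, ZoneID}⁺ = {Aisle, BinID, ExpiryDate, PalletID, SKU, Vendor, Weight, ZoneID} — all of the relation — so {SKU, ZoneID} is a candidate key.
Any other superkey properly contains one of these, so there are no further candidate keys.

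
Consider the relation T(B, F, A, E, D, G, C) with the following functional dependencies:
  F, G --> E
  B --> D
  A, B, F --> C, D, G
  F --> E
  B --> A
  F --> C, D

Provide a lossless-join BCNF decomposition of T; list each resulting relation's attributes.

Candidate key of the original relation: {B, F}.
In {A, B, C, D, E, F, G}, {F, G} is not a superkey ({F, G}⁺ restricted to this set is {C, D, E, F, G}), so split on F, G --> C, D, E into {C, D, E, F, G} and {A, B, F, G}.
In {C, D, E, F, G}, {F} is not a superkey ({F}⁺ restricted to this set is {C, D, E, F}), so split on F --> C, D, E into {C, D, E, F} and {F, G}.
{C, D, E, F} is in BCNF.
{F, G} is in BCNF.
In {A, B, F, G}, {B} is not a superkey ({B}⁺ restricted to this set is {A, B}), so split on B --> A into {A, B} and {B, F, G}.
{A, B} is in BCNF.
{B, F, G} is in BCNF.

{A, B}; {B, F, G}; {C, D, E, F}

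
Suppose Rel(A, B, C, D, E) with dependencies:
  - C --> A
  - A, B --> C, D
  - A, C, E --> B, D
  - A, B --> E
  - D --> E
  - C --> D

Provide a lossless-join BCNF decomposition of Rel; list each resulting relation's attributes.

Candidate keys of the original relation: {A, B}, {C}.
In {A, B, C, D, E}, {D} is not a superkey ({D}⁺ restricted to this set is {D, E}), so split on D --> E into {D, E} and {A, B, C, D}.
{D, E} is in BCNF.
{A, B, C, D} is in BCNF.

{A, B, C, D}; {D, E}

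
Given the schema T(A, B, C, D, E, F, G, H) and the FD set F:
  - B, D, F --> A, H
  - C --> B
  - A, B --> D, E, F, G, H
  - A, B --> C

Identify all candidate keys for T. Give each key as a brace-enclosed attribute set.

{A, B}, {A, C}, {B, D, F}, {C, D, F}

{A, B} is a candidate key since {A, B}⁺ = {A, B, C, D, E, F, G, H} covers every attribute.
{A, C} is a candidate key since {A, C}⁺ = {A, B, C, D, E, F, G, H} covers every attribute.
{B, D, F} is a candidate key since {B, D, F}⁺ = {A, B, C, D, E, F, G, H} covers every attribute.
{C, D, F} is a candidate key since {C, D, F}⁺ = {A, B, C, D, E, F, G, H} covers every attribute.
These are minimal and exhaustive — every other superkey contains one of them.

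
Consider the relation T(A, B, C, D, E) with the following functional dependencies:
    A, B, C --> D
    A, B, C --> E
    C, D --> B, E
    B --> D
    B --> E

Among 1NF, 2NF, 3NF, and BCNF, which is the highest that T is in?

Candidate keys: {A, B, C}, {A, C, D}. Prime attributes: {A, B, C, D}.
For C, D --> B, E we have {C, D}⁺ = {B, C, D, E}; {C, D} is not a superkey, so BCNF fails.
C, D --> B, E determines the non-prime attribute {E} from a non-superkey — 3NF is violated.
The proper key subset {B} of {A, B, C} determines non-prime {E}, so the relation is not even in 2NF.

1NF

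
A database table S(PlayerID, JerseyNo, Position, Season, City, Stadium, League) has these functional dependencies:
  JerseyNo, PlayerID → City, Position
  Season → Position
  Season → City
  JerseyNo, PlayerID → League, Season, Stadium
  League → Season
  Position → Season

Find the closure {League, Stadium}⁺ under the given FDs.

Start with {League, Stadium}.
League → Season applies; add {Season} → now {League, Season, Stadium}.
Season → Position applies; add {Position} → now {League, Position, Season, Stadium}.
Season → City applies; add {City} → now {City, League, Position, Season, Stadium}.
No further FD applies.

{City, League, Position, Season, Stadium}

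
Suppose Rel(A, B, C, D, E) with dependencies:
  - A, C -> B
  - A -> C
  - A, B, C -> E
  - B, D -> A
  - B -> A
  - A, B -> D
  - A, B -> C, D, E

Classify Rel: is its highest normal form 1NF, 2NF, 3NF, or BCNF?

BCNF

Candidate keys: {A}, {B}. Prime attributes: {A, B}.
Each dependency's left side is a superkey — BCNF holds.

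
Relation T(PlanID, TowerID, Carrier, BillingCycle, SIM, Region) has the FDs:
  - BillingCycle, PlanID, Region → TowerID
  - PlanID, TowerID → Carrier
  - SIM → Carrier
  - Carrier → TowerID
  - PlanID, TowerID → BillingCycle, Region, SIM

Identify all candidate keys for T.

{BillingCycle, PlanID, Region}, {Carrier, PlanID}, {PlanID, SIM}, {PlanID, TowerID}

No FD produces {PlanID}, so it must be in every candidate key.
Closure of {Carrier, PlanID} is {BillingCycle, Carrier, PlanID, Region, SIM, TowerID}, the whole schema; {Carrier, PlanID} is a candidate key.
Closure of {PlanID, SIM} is {BillingCycle, Carrier, PlanID, Region, SIM, TowerID}, the whole schema; {PlanID, SIM} is a candidate key.
Closure of {PlanID, TowerID} is {BillingCycle, Carrier, PlanID, Region, SIM, TowerID}, the whole schema; {PlanID, TowerID} is a candidate key.
Closure of {BillingCycle, PlanID, Region} is {BillingCycle, Carrier, PlanID, Region, SIM, TowerID}, the whole schema; {BillingCycle, PlanID, Region} is a candidate key.
No proper subset of any of these is a key, and no other minimal superkey exists.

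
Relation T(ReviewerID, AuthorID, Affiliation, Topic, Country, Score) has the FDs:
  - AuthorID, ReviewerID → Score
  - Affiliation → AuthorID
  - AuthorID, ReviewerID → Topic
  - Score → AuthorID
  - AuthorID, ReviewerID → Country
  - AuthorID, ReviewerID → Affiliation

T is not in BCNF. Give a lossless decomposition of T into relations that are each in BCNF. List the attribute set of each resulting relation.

Candidate keys of the original relation: {Affiliation, ReviewerID}, {AuthorID, ReviewerID}, {ReviewerID, Score}.
In {Affiliation, AuthorID, Country, ReviewerID, Score, Topic}, {Affiliation} is not a superkey ({Affiliation}⁺ restricted to this set is {Affiliation, AuthorID}), so split on Affiliation → AuthorID into {Affiliation, AuthorID} and {Affiliation, Country, ReviewerID, Score, Topic}.
{Affiliation, AuthorID}: every determinant is a superkey — BCNF.
{Affiliation, Country, ReviewerID, Score, Topic}: every determinant is a superkey — BCNF.

{Affiliation, AuthorID}; {Affiliation, Country, ReviewerID, Score, Topic}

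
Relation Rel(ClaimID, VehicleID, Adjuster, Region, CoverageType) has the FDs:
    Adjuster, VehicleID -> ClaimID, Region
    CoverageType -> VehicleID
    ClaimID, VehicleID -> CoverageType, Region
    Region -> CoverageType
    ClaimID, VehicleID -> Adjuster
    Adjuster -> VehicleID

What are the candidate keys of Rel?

{Adjuster}, {ClaimID, CoverageType}, {ClaimID, Region}, {ClaimID, VehicleID}

Closure of {Adjuster} is {Adjuster, ClaimID, CoverageType, Region, VehicleID}, the whole schema; {Adjuster} is a candidate key.
Closure of {ClaimID, CoverageType} is {Adjuster, ClaimID, CoverageType, Region, VehicleID}, the whole schema; {ClaimID, CoverageType} is a candidate key.
Closure of {ClaimID, Region} is {Adjuster, ClaimID, CoverageType, Region, VehicleID}, the whole schema; {ClaimID, Region} is a candidate key.
Closure of {ClaimID, VehicleID} is {Adjuster, ClaimID, CoverageType, Region, VehicleID}, the whole schema; {ClaimID, VehicleID} is a candidate key.
Any other superkey properly contains one of these, so there are no further candidate keys.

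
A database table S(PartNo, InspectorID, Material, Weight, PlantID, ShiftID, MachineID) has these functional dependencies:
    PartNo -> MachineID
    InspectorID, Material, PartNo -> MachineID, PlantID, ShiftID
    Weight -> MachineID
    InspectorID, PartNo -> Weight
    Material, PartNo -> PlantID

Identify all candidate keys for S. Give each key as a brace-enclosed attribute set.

{InspectorID, Material, PartNo}

No FD produces {InspectorID, Material, PartNo}, so they must be in every candidate key.
{InspectorID, Material, PartNo}⁺ = {InspectorID, MachineID, Material, PartNo, PlantID, ShiftID, Weight} — all of the relation — so {InspectorID, Material, PartNo} is a candidate key.
Every other attribute set either contains this one or has a smaller closure.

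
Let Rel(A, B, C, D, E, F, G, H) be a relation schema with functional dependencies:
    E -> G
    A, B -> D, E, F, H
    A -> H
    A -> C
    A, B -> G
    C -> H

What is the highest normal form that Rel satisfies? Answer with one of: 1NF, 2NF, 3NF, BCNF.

Candidate key: {A, B}. Prime attributes: {A, B}.
For E -> G we have {E}⁺ = {E, G}; {E} is not a superkey, so BCNF fails.
E -> G determines the non-prime attribute {G} from a non-superkey — 3NF is violated.
Since {A} ⊂ {A, B} and {A}⁺ ⊇ {C, H} with {C, H} non-prime, there is a partial dependency; 2NF fails.

1NF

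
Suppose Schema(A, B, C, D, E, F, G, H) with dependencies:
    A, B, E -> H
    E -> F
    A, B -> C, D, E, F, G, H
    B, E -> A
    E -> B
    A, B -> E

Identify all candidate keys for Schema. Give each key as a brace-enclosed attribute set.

{A, B}, {E}

{E}⁺ = {A, B, C, D, E, F, G, H} — all of the relation — so {E} is a candidate key.
{A, B}⁺ = {A, B, C, D, E, F, G, H} — all of the relation — so {A, B} is a candidate key.
Any other superkey properly contains one of these, so there are no further candidate keys.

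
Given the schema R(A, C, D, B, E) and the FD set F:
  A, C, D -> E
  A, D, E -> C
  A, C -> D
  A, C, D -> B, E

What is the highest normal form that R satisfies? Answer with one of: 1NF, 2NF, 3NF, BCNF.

Candidate keys: {A, C}, {A, D, E}. Prime attributes: {A, C, D, E}.
The left-hand side of every FD is a superkey, so BCNF is satisfied.

BCNF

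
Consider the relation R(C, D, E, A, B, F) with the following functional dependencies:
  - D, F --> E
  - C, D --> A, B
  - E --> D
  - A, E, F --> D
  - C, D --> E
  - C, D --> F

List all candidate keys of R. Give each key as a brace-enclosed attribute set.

{C, D}, {C, E}

No FD produces {C}, so it must be in every candidate key.
{C, D}⁺ = {A, B, C, D, E, F} — all of the relation — so {C, D} is a candidate key.
{C, E}⁺ = {A, B, C, D, E, F} — all of the relation — so {C, E} is a candidate key.
No proper subset of any of these is a key, and no other minimal superkey exists.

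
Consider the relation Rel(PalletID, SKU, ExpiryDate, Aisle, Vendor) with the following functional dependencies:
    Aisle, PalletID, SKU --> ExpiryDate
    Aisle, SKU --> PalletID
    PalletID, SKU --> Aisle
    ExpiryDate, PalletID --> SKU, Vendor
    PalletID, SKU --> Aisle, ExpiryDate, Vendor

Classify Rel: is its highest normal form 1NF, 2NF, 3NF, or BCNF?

Candidate keys: {Aisle, SKU}, {ExpiryDate, PalletID}, {PalletID, SKU}. Prime attributes: {Aisle, ExpiryDate, PalletID, SKU}.
The left-hand side of every FD is a superkey, so BCNF is satisfied.

BCNF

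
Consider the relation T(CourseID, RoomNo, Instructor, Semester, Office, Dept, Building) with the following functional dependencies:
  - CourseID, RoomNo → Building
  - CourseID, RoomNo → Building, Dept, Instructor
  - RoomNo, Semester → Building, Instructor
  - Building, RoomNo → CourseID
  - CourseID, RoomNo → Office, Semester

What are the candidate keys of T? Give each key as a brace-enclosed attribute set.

{Building, RoomNo}, {CourseID, RoomNo}, {RoomNo, Semester}

{RoomNo} never appears on the right of any FD, so every key must include it.
{Building, RoomNo} is a candidate key since {Building, RoomNo}⁺ = {Building, CourseID, Dept, Instructor, Office, RoomNo, Semester} covers every attribute.
{CourseID, RoomNo} is a candidate key since {CourseID, RoomNo}⁺ = {Building, CourseID, Dept, Instructor, Office, RoomNo, Semester} covers every attribute.
{RoomNo, Semester} is a candidate key since {RoomNo, Semester}⁺ = {Building, CourseID, Dept, Instructor, Office, RoomNo, Semester} covers every attribute.
No proper subset of any of these is a key, and no other minimal superkey exists.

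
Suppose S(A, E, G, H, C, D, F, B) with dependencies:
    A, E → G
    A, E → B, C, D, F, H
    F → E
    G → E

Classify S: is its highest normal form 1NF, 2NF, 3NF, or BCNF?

3NF

Candidate keys: {A, E}, {A, F}, {A, G}. Prime attributes: {A, E, F, G}.
F → E breaks BCNF: {F}⁺ = {E, F}, so {F} is not a superkey.
Its right-hand attributes {E} are all prime, as are those of every other non-superkey FD — the relation is in 3NF.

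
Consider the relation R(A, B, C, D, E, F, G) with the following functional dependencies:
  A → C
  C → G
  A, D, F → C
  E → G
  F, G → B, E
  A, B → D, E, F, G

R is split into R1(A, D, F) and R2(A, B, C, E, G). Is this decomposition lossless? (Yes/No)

No

Common attributes: {A}; their closure is {A, C, G}.
Neither R1 nor R2 is contained in that closure, so the decomposition is lossy.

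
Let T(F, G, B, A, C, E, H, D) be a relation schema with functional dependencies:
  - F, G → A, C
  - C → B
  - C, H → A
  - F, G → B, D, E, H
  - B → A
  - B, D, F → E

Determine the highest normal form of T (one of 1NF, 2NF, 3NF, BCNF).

2NF

Candidate key: {F, G}. Prime attributes: {F, G}.
C → B: {C}⁺ = {A, B, C}, which is not all of the attributes, so the left side is not a superkey — BCNF is violated.
Because {B} is non-prime and the left side of C → B is not a superkey, the relation is not in 3NF.
Checking every proper subset of each key, none determines a non-prime attribute — 2NF is satisfied.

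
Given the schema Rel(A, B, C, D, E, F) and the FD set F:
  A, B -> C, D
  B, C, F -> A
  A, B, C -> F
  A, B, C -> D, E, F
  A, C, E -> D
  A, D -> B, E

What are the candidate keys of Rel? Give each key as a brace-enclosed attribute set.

{A, B}, {A, C, E}, {A, D}, {B, C, F}

{A, B}⁺ = {A, B, C, D, E, F}, which is every attribute, so {A, B} is a candidate key.
{A, D}⁺ = {A, B, C, D, E, F}, which is every attribute, so {A, D} is a candidate key.
{A, C, E}⁺ = {A, B, C, D, E, F}, which is every attribute, so {A, C, E} is a candidate key.
{B, C, F}⁺ = {A, B, C, D, E, F}, which is every attribute, so {B, C, F} is a candidate key.
These are minimal and exhaustive — every other superkey contains one of them.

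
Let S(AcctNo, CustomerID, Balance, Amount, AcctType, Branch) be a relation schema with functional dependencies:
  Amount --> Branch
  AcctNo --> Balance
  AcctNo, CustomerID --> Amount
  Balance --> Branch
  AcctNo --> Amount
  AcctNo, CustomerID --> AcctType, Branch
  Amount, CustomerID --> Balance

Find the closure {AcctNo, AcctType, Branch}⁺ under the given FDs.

Start with {AcctNo, AcctType, Branch}.
AcctNo --> Balance applies; add {Balance} → now {AcctNo, AcctType, Balance, Branch}.
AcctNo --> Amount applies; add {Amount} → now {AcctNo, AcctType, Amount, Balance, Branch}.
No further FD applies.

{AcctNo, AcctType, Amount, Balance, Branch}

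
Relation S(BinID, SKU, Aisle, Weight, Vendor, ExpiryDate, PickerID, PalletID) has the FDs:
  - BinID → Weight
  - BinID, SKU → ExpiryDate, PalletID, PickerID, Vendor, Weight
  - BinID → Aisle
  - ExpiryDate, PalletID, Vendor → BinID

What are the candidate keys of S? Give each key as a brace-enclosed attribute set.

{BinID, SKU}, {ExpiryDate, PalletID, SKU, Vendor}

{SKU} never appears on the right of any FD, so every key must include it.
{BinID, SKU} is a candidate key since {BinID, SKU}⁺ = {Aisle, BinID, ExpiryDate, PalletID, PickerID, SKU, Vendor, Weight} covers every attribute.
{ExpiryDate, PalletID, SKU, Vendor} is a candidate key since {ExpiryDate, PalletID, SKU, Vendor}⁺ = {Aisle, BinID, ExpiryDate, PalletID, PickerID, SKU, Vendor, Weight} covers every attribute.
These are minimal and exhaustive — every other superkey contains one of them.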